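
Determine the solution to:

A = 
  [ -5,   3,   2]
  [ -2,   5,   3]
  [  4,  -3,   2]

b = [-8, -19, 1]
Row reduce the augmented matrix [A|b]:
R2 → R2 - (2/5)·R1
R3 → R3 + (4/5)·R1
R3 → R3 + (3/19)·R2
REF = 
  [     -5,       3,       2,      -8]
  [      0,    19/5,    11/5,   -79/5]
  [      0,       0,   75/19, -150/19]

Back-substitution:
x₃ = (-150/19) / (75/19) = -2
x₂ = (-79/5 - (11/5)(-2)) / (19/5) = -3
x₁ = (-8 - (3)(-3) - (2)(-2)) / (-5) = -1

x = [-1, -3, -2]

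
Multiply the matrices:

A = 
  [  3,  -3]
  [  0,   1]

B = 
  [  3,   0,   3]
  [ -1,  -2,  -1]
A is 2×2 and B is 2×3, so AB is 2×3. Each entry is (row of A)·(column of B):
AB[1,1] = (3)(3) + (-3)(-1) = 12
AB[1,2] = (3)(0) + (-3)(-2) = 6
AB[1,3] = (3)(3) + (-3)(-1) = 12
AB[2,1] = (0)(3) + (1)(-1) = -1
AB[2,2] = (0)(0) + (1)(-2) = -2
AB[2,3] = (0)(3) + (1)(-1) = -1

AB = 
  [ 12,   6,  12]
  [ -1,  -2,  -1]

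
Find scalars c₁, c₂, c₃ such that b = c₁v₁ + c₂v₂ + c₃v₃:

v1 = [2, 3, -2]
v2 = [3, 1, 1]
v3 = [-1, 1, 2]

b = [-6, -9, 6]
c1 = -3, c2 = 0, c3 = 0

b = -3·v1 + 0·v2 + 0·v3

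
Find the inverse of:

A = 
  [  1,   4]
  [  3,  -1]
det(A) = (1)(-1) - (4)(3) = -13
For a 2×2 matrix, A⁻¹ = (1/det(A)) · [[d, -b], [-c, a]]
    = (-1/13) · [[-1, -4], [-3, 1]]

A⁻¹ = 
  [ 1/13,  4/13]
  [ 3/13, -1/13]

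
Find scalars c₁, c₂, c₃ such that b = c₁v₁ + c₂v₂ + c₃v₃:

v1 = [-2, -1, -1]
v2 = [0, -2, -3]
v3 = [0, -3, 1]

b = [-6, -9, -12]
c1 = 3, c2 = 3, c3 = 0

b = 3·v1 + 3·v2 + 0·v3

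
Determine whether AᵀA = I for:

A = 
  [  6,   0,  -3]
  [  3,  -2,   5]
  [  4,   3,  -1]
No

AᵀA = 
  [ 61,   6,  -7]
  [  6,  13, -13]
  [ -7, -13,  35]
≠ I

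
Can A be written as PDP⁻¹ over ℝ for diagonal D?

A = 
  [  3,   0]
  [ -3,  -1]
Yes

tr(A) = 2, det(A) = -3
Characteristic polynomial: λ² - tr(A)λ + det(A) = λ² - 2λ - 3
λ² - 2λ - 3 = (λ + 1)(λ - 3)
Eigenvalues: 3, -1
λ=-1: alg. mult. = 1, geom. mult. = 2 - rank(A - (-1)I) = 2 - 1 = 1
λ=3: alg. mult. = 1, geom. mult. = 2 - rank(A - (3)I) = 2 - 1 = 1
Sum of geometric multiplicities equals n, so A has n independent eigenvectors.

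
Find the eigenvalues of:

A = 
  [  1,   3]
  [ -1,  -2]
tr(A) = -1, det(A) = 1
Characteristic polynomial: λ² - tr(A)λ + det(A) = λ² + λ + 1
λ² + λ + 1 = 0  ⇒  λ = (-1 ± √((1)² - 4·(1)))/2 = (-1 ± √(-3))/2
  = (-1 + i√3)/2,  (-1 - i√3)/2

λ = (-1 + i√3)/2, (-1 - i√3)/2  (≈ -0.5 + 0.866i, -0.5 - 0.866i)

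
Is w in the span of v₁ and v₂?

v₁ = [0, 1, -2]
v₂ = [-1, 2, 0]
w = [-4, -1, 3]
No

Form the augmented matrix and row-reduce:
[v₁|v₂|w] = 
  [  0,  -1,  -4]
  [  1,   2,  -1]
  [ -2,   0,   3]
Swap R1 ↔ R2
R3 → R3 + (2)·R1
R3 → R3 + (4)·R2
REF = 
  [  1,   2,  -1]
  [  0,  -1,  -4]
  [  0,   0, -15]

Row 3 reads [0 0 | -15], i.e. 0 = -15, so the system is inconsistent and w ∉ span{v₁, v₂}.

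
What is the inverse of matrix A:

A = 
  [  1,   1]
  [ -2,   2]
det(A) = (1)(2) - (1)(-2) = 4
For a 2×2 matrix, A⁻¹ = (1/det(A)) · [[d, -b], [-c, a]]
    = (1/4) · [[2, -1], [2, 1]]

A⁻¹ = 
  [ 1/2, -1/4]
  [ 1/2,  1/4]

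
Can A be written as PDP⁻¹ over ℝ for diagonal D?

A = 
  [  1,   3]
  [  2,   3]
Yes

tr(A) = 4, det(A) = -3
Characteristic polynomial: λ² - tr(A)λ + det(A) = λ² - 4λ - 3
λ² - 4λ - 3 = 0  ⇒  λ = (4 ± √((-4)² - 4·(-3)))/2 = (4 ± √(28))/2
  = 2 + √7,  2 - √7
Eigenvalues: 2 + √7, 2 - √7  (≈ 4.646, -0.6458)
The two irrational eigenvalues are distinct (simple), so each has alg. mult. = geom. mult. = 1.
Sum of geometric multiplicities equals n, so A has n independent eigenvectors.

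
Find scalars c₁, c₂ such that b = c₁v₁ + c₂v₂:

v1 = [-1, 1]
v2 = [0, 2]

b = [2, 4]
c1 = -2, c2 = 3

b = -2·v1 + 3·v2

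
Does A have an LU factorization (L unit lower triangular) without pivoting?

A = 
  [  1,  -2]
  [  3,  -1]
Yes.
A[1,1] = 1 ≠ 0, so Gaussian elimination proceeds without a row swap: multiplier ℓ₂₁ = (3)/(1) = 3, and U[2,2] = -1 - (3)(-2) = 5.
L = 
  [  1,   0]
  [  3,   1]
U = 
  [  1,  -2]
  [  0,   5]
Check row 2 of LU: [(3)(1), (3)(-2) + 5] = [3, -1] = row 2 of A ✓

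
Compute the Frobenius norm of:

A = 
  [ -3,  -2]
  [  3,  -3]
||A||_F = 5.568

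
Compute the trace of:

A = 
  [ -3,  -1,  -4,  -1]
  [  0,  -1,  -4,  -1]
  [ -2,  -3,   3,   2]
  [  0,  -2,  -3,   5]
4

tr(A) = -3 + -1 + 3 + 5 = 4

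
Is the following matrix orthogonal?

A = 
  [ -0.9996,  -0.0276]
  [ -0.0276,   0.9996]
Yes

AᵀA = 
  [  1,   0]
  [  0,   1]
≈ I (equal to I up to the 4-dp rounding of the entries)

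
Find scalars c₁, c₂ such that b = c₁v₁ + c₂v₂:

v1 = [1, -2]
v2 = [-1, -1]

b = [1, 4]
c1 = -1, c2 = -2

b = -1·v1 + -2·v2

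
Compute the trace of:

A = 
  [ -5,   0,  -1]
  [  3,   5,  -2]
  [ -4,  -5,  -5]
-5

tr(A) = -5 + 5 + -5 = -5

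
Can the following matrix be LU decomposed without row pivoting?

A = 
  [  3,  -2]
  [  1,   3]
Yes.
A[1,1] = 3 ≠ 0, so Gaussian elimination proceeds without a row swap: multiplier ℓ₂₁ = (1)/(3) = 1/3, and U[2,2] = 3 - (1/3)(-2) = 11/3.
L = 
  [  1,   0]
  [1/3,   1]
U = 
  [   3,   -2]
  [   0, 11/3]
Check row 2 of LU: [(1/3)(3), (1/3)(-2) + (11/3)] = [1, 3] = row 2 of A ✓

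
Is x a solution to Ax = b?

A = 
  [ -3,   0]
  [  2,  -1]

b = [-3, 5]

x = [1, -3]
Yes

Ax = [-3, 5] = b ✓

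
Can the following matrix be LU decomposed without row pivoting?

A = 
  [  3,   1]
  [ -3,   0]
Yes.
A[1,1] = 3 ≠ 0, so Gaussian elimination proceeds without a row swap: multiplier ℓ₂₁ = (-3)/(3) = -1, and U[2,2] = 0 - (-1)(1) = 1.
L = 
  [  1,   0]
  [ -1,   1]
U = 
  [  3,   1]
  [  0,   1]
Check row 2 of LU: [(-1)(3), (-1)(1) + 1] = [-3, 0] = row 2 of A ✓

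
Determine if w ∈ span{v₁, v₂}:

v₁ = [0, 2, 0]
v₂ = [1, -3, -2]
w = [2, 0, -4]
Yes

Form the augmented matrix and row-reduce:
[v₁|v₂|w] = 
  [  0,   1,   2]
  [  2,  -3,   0]
  [  0,  -2,  -4]
Swap R1 ↔ R2
R3 → R3 + (2)·R2
REF = 
  [  2,  -3,   0]
  [  0,   1,   2]
  [  0,   0,   0]

No row of the form [0 0 | nonzero], so the system is consistent. Back-substitution gives c₁ = 3, c₂ = 2: w = (3)·v₁ + (2)·v₂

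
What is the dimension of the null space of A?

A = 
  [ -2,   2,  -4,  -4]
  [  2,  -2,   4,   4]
nullity(A) = 3

Row reduce:
R2 → R2 + (1)·R1
REF = 
  [ -2,   2,  -4,  -4]
  [  0,   0,   0,   0]
Pivot columns: 1 → 1 pivot.
rank(A) = 1, so nullity(A) = 4 - 1 = 3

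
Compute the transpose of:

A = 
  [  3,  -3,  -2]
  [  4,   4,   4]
Aᵀ = 
  [  3,   4]
  [ -3,   4]
  [ -2,   4]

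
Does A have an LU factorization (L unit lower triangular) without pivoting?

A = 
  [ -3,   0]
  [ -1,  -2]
Yes.
A[1,1] = -3 ≠ 0, so Gaussian elimination proceeds without a row swap: multiplier ℓ₂₁ = (-1)/(-3) = 1/3, and U[2,2] = -2 - (1/3)(0) = -2.
L = 
  [  1,   0]
  [1/3,   1]
U = 
  [ -3,   0]
  [  0,  -2]
Check row 2 of LU: [(1/3)(-3), (1/3)(0) + (-2)] = [-1, -2] = row 2 of A ✓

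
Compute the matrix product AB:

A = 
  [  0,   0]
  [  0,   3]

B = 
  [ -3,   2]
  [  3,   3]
A is 2×2 and B is 2×2, so AB is 2×2. Each entry is (row of A)·(column of B):
AB[1,1] = (0)(-3) + (0)(3) = 0
AB[1,2] = (0)(2) + (0)(3) = 0
AB[2,1] = (0)(-3) + (3)(3) = 9
AB[2,2] = (0)(2) + (3)(3) = 9

AB = 
  [  0,   0]
  [  9,   9]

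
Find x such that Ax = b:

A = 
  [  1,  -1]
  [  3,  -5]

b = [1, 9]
x = [-2, -3]

Row reduce the augmented matrix [A|b]:
R2 → R2 - (3)·R1
REF = 
  [  1,  -1,   1]
  [  0,  -2,   6]

Back-substitution:
x₂ = 6 / (-2) = -3
x₁ = (1 - (-1)(-3)) / 1 = -2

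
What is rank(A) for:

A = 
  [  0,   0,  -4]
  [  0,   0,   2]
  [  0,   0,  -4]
rank(A) = 1

Row reduce:
R2 → R2 + (1/2)·R1
R3 → R3 - (1)·R1
REF = 
  [  0,   0,  -4]
  [  0,   0,   0]
  [  0,   0,   0]
Pivot columns: 3 → 1 pivot.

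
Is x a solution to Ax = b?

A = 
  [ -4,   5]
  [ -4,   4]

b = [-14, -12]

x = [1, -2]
Yes

Ax = [-14, -12] = b ✓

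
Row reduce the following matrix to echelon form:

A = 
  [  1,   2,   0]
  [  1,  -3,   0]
Row operations:
R2 → R2 - (1)·R1

Resulting echelon form:
REF = 
  [  1,   2,   0]
  [  0,  -5,   0]

Rank = 2 (number of non-zero pivot rows).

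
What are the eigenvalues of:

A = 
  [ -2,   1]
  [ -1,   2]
tr(A) = 0, det(A) = -3
Characteristic polynomial: λ² - tr(A)λ + det(A) = λ² - 3
λ² - 3 = 0  ⇒  λ = (0 ± √((0)² - 4·(-3)))/2 = (0 ± √(12))/2
  = √3,  -√3

λ = √3, -√3  (≈ 1.732, -1.732)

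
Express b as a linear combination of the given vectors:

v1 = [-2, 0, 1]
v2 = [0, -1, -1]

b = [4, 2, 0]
c1 = -2, c2 = -2

b = -2·v1 + -2·v2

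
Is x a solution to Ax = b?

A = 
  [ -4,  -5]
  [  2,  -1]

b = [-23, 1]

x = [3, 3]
No

Ax = [-27, 3] ≠ b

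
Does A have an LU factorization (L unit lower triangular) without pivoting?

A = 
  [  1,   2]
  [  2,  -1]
Yes.
A[1,1] = 1 ≠ 0, so Gaussian elimination proceeds without a row swap: multiplier ℓ₂₁ = (2)/(1) = 2, and U[2,2] = -1 - (2)(2) = -5.
L = 
  [  1,   0]
  [  2,   1]
U = 
  [  1,   2]
  [  0,  -5]
Check row 2 of LU: [(2)(1), (2)(2) + (-5)] = [2, -1] = row 2 of A ✓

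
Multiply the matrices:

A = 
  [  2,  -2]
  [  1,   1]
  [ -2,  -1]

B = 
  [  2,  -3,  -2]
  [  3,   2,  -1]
AB = 
  [ -2, -10,  -2]
  [  5,  -1,  -3]
  [ -7,   4,   5]

A is 3×2 and B is 2×3, so AB is 3×3. Each entry is (row of A)·(column of B):
AB[1,1] = (2)(2) + (-2)(3) = -2
AB[1,2] = (2)(-3) + (-2)(2) = -10
AB[1,3] = (2)(-2) + (-2)(-1) = -2
AB[2,1] = (1)(2) + (1)(3) = 5
AB[2,2] = (1)(-3) + (1)(2) = -1
AB[2,3] = (1)(-2) + (1)(-1) = -3
AB[3,1] = (-2)(2) + (-1)(3) = -7
AB[3,2] = (-2)(-3) + (-1)(2) = 4
AB[3,3] = (-2)(-2) + (-1)(-1) = 5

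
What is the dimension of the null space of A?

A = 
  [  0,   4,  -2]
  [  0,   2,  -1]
nullity(A) = 2

Row reduce:
R2 → R2 - (1/2)·R1
REF = 
  [  0,   4,  -2]
  [  0,   0,   0]
Pivot columns: 2 → 1 pivot.
rank(A) = 1, so nullity(A) = 3 - 1 = 2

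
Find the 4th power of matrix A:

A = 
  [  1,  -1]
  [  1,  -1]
A^4 = 
  [  0,   0]
  [  0,   0]

A² = A·A:
A²[1,1] = (1)(1) + (-1)(1) = 0
A²[1,2] = (1)(-1) + (-1)(-1) = 0
A²[2,1] = (1)(1) + (-1)(1) = 0
A²[2,2] = (1)(-1) + (-1)(-1) = 0
A² = 
  [  0,   0]
  [  0,   0]

A^3 = A^2·A:
A^3[1,1] = (0)(1) + (0)(1) = 0
A^3[1,2] = (0)(-1) + (0)(-1) = 0
A^3[2,1] = (0)(1) + (0)(1) = 0
A^3[2,2] = (0)(-1) + (0)(-1) = 0
A^3 = 
  [  0,   0]
  [  0,   0]

A^4 = A^3·A:
A^4[1,1] = (0)(1) + (0)(1) = 0
A^4[1,2] = (0)(-1) + (0)(-1) = 0
A^4[2,1] = (0)(1) + (0)(1) = 0
A^4[2,2] = (0)(-1) + (0)(-1) = 0
A^4 = 
  [  0,   0]
  [  0,   0]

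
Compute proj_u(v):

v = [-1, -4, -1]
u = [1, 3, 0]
v·u = (-1)(1) + (-4)(3) + (-1)(0) = -13
u·u = (1)² + (3)² + (0)² = 10
proj_u(v) = (v·u / u·u) × u = (-13/10) × u

proj_u(v) = [-13/10, -39/10, 0]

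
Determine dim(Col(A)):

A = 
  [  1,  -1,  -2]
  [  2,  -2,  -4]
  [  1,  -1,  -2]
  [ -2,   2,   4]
Row reduce:
R2 → R2 - (2)·R1
R3 → R3 - (1)·R1
R4 → R4 + (2)·R1
REF = 
  [  1,  -1,  -2]
  [  0,   0,   0]
  [  0,   0,   0]
  [  0,   0,   0]
Pivot columns: 1 → 1 pivot.
dim(Col(A)) = number of pivot columns = 1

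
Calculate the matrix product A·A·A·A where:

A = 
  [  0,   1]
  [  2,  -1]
A^4 = 
  [  6,  -5]
  [-10,  11]

A² = A·A:
A²[1,1] = (0)(0) + (1)(2) = 2
A²[1,2] = (0)(1) + (1)(-1) = -1
A²[2,1] = (2)(0) + (-1)(2) = -2
A²[2,2] = (2)(1) + (-1)(-1) = 3
A² = 
  [  2,  -1]
  [ -2,   3]

A^3 = A^2·A:
A^3[1,1] = (2)(0) + (-1)(2) = -2
A^3[1,2] = (2)(1) + (-1)(-1) = 3
A^3[2,1] = (-2)(0) + (3)(2) = 6
A^3[2,2] = (-2)(1) + (3)(-1) = -5
A^3 = 
  [ -2,   3]
  [  6,  -5]

A^4 = A^3·A:
A^4[1,1] = (-2)(0) + (3)(2) = 6
A^4[1,2] = (-2)(1) + (3)(-1) = -5
A^4[2,1] = (6)(0) + (-5)(2) = -10
A^4[2,2] = (6)(1) + (-5)(-1) = 11
A^4 = 
  [  6,  -5]
  [-10,  11]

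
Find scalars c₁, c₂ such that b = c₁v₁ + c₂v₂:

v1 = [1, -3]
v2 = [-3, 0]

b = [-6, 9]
c1 = -3, c2 = 1

b = -3·v1 + 1·v2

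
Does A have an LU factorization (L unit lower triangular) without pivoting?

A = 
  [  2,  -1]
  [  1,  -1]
Yes.
A[1,1] = 2 ≠ 0, so Gaussian elimination proceeds without a row swap: multiplier ℓ₂₁ = (1)/(2) = 1/2, and U[2,2] = -1 - (1/2)(-1) = -1/2.
L = 
  [  1,   0]
  [1/2,   1]
U = 
  [   2,   -1]
  [   0, -1/2]
Check row 2 of LU: [(1/2)(2), (1/2)(-1) + (-1/2)] = [1, -1] = row 2 of A ✓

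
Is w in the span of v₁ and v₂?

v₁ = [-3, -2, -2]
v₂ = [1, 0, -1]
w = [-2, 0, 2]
Yes

Form the augmented matrix and row-reduce:
[v₁|v₂|w] = 
  [ -3,   1,  -2]
  [ -2,   0,   0]
  [ -2,  -1,   2]
R2 → R2 - (2/3)·R1
R3 → R3 - (2/3)·R1
R3 → R3 - (5/2)·R2
REF = 
  [  -3,    1,   -2]
  [   0, -2/3,  4/3]
  [   0,    0,    0]

No row of the form [0 0 | nonzero], so the system is consistent. Back-substitution gives c₁ = 0, c₂ = -2: w = (0)·v₁ + (-2)·v₂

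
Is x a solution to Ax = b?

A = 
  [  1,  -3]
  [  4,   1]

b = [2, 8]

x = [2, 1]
No

Ax = [-1, 9] ≠ b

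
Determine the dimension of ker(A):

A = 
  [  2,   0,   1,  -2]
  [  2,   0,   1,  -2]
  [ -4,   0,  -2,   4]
nullity(A) = 3

Row reduce:
R2 → R2 - (1)·R1
R3 → R3 + (2)·R1
REF = 
  [  2,   0,   1,  -2]
  [  0,   0,   0,   0]
  [  0,   0,   0,   0]
Pivot columns: 1 → 1 pivot.
rank(A) = 1, so nullity(A) = 4 - 1 = 3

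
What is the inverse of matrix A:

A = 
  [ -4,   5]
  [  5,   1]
det(A) = (-4)(1) - (5)(5) = -29
For a 2×2 matrix, A⁻¹ = (1/det(A)) · [[d, -b], [-c, a]]
    = (-1/29) · [[1, -5], [-5, -4]]

A⁻¹ = 
  [-1/29,  5/29]
  [ 5/29,  4/29]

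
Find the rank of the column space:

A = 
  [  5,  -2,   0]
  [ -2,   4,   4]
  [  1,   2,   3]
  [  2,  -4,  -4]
dim(Col(A)) = 2

Row reduce:
R2 → R2 + (2/5)·R1
R3 → R3 - (1/5)·R1
R4 → R4 - (2/5)·R1
R3 → R3 - (3/4)·R2
R4 → R4 + (1)·R2
REF = 
  [   5,   -2,    0]
  [   0, 16/5,    4]
  [   0,    0,    0]
  [   0,    0,    0]
Pivot columns: 1, 2 → 2 pivots.
dim(Col(A)) = number of pivot columns = 2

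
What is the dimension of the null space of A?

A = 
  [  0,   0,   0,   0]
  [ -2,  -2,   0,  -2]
nullity(A) = 3

Row reduce:
Swap R1 ↔ R2
REF = 
  [ -2,  -2,   0,  -2]
  [  0,   0,   0,   0]
Pivot columns: 1 → 1 pivot.
rank(A) = 1, so nullity(A) = 4 - 1 = 3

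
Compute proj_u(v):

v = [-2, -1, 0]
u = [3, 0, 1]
v·u = (-2)(3) + (-1)(0) + (0)(1) = -6
u·u = (3)² + (0)² + (1)² = 10
proj_u(v) = (v·u / u·u) × u = (-6/10) × u = (-3/5) × u

proj_u(v) = [-9/5, 0, -3/5]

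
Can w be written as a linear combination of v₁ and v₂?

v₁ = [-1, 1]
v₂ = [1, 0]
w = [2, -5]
Yes

Form the augmented matrix and row-reduce:
[v₁|v₂|w] = 
  [ -1,   1,   2]
  [  1,   0,  -5]
R2 → R2 + (1)·R1
REF = 
  [ -1,   1,   2]
  [  0,   1,  -3]

No row of the form [0 0 | nonzero], so the system is consistent. Back-substitution gives c₁ = -5, c₂ = -3: w = (-5)·v₁ + (-3)·v₂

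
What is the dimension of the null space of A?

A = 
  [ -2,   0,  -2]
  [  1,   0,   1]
nullity(A) = 2

Row reduce:
R2 → R2 + (1/2)·R1
REF = 
  [ -2,   0,  -2]
  [  0,   0,   0]
Pivot columns: 1 → 1 pivot.
rank(A) = 1, so nullity(A) = 3 - 1 = 2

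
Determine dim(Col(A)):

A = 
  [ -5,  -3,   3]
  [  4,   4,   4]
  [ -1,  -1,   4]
Row reduce:
R2 → R2 + (4/5)·R1
R3 → R3 - (1/5)·R1
R3 → R3 + (1/4)·R2
REF = 
  [  -5,   -3,    3]
  [   0,  8/5, 32/5]
  [   0,    0,    5]
Pivot columns: 1, 2, 3 → 3 pivots.
dim(Col(A)) = number of pivot columns = 3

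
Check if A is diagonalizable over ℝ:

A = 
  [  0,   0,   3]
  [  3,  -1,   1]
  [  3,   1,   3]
No

Characteristic polynomial: det(λI - A) = λ³ - 2λ² - 13λ - 18
By the rational root theorem any rational root is an integer dividing 18; none of those is a root, so p(λ) has no rational roots and hence (being an irreducible cubic) no repeated roots.
Discriminant of the cubic: Δ = -8284
Δ < 0 ⇒ one real eigenvalue and a complex-conjugate pair: λ ≈ 5.18, -1.59 + 0.9727i, -1.59 - 0.9727i
Has complex eigenvalues (not diagonalizable over ℝ).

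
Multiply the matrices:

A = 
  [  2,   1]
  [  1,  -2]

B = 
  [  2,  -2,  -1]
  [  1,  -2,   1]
A is 2×2 and B is 2×3, so AB is 2×3. Each entry is (row of A)·(column of B):
AB[1,1] = (2)(2) + (1)(1) = 5
AB[1,2] = (2)(-2) + (1)(-2) = -6
AB[1,3] = (2)(-1) + (1)(1) = -1
AB[2,1] = (1)(2) + (-2)(1) = 0
AB[2,2] = (1)(-2) + (-2)(-2) = 2
AB[2,3] = (1)(-1) + (-2)(1) = -3

AB = 
  [  5,  -6,  -1]
  [  0,   2,  -3]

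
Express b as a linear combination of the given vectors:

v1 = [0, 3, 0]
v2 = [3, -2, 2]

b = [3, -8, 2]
c1 = -2, c2 = 1

b = -2·v1 + 1·v2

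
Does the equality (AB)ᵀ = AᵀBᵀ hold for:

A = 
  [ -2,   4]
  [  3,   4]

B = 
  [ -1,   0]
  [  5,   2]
No

(AB)ᵀ = 
  [ 22,  17]
  [  8,   8]

AᵀBᵀ = 
  [  2,  -4]
  [ -4,  28]

The two matrices differ, so (AB)ᵀ ≠ AᵀBᵀ in general. The correct identity is (AB)ᵀ = BᵀAᵀ.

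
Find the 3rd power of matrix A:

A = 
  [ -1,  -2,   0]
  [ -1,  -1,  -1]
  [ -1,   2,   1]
A^3 = 
  [ -9,  -6,  -2]
  [ -4,  -7,  -1]
  [  1,   0,  -3]

A² = A·A:
A²[1,1] = (-1)(-1) + (-2)(-1) + (0)(-1) = 3
A²[1,2] = (-1)(-2) + (-2)(-1) + (0)(2) = 4
A²[1,3] = (-1)(0) + (-2)(-1) + (0)(1) = 2
A²[2,1] = (-1)(-1) + (-1)(-1) + (-1)(-1) = 3
A²[2,2] = (-1)(-2) + (-1)(-1) + (-1)(2) = 1
A²[2,3] = (-1)(0) + (-1)(-1) + (-1)(1) = 0
A²[3,1] = (-1)(-1) + (2)(-1) + (1)(-1) = -2
A²[3,2] = (-1)(-2) + (2)(-1) + (1)(2) = 2
A²[3,3] = (-1)(0) + (2)(-1) + (1)(1) = -1
A² = 
  [  3,   4,   2]
  [  3,   1,   0]
  [ -2,   2,  -1]

A^3 = A^2·A:
A^3[1,1] = (3)(-1) + (4)(-1) + (2)(-1) = -9
A^3[1,2] = (3)(-2) + (4)(-1) + (2)(2) = -6
A^3[1,3] = (3)(0) + (4)(-1) + (2)(1) = -2
A^3[2,1] = (3)(-1) + (1)(-1) + (0)(-1) = -4
A^3[2,2] = (3)(-2) + (1)(-1) + (0)(2) = -7
A^3[2,3] = (3)(0) + (1)(-1) + (0)(1) = -1
A^3[3,1] = (-2)(-1) + (2)(-1) + (-1)(-1) = 1
A^3[3,2] = (-2)(-2) + (2)(-1) + (-1)(2) = 0
A^3[3,3] = (-2)(0) + (2)(-1) + (-1)(1) = -3
A^3 = 
  [ -9,  -6,  -2]
  [ -4,  -7,  -1]
  [  1,   0,  -3]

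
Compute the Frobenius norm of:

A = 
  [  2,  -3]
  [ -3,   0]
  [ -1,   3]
||A||_F = 5.657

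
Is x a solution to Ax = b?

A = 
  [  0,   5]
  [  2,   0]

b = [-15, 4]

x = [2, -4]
No

Ax = [-20, 4] ≠ b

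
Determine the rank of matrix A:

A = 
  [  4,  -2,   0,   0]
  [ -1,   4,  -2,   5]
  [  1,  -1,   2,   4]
Row reduce:
R2 → R2 + (1/4)·R1
R3 → R3 - (1/4)·R1
R3 → R3 + (1/7)·R2
REF = 
  [   4,   -2,    0,    0]
  [   0,  7/2,   -2,    5]
  [   0,    0, 12/7, 33/7]
Pivot columns: 1, 2, 3 → 3 pivots.

rank(A) = 3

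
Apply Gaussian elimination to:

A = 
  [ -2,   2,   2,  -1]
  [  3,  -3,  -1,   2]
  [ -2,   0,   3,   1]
Row operations:
R2 → R2 + (3/2)·R1
R3 → R3 - (1)·R1
Swap R2 ↔ R3

Resulting echelon form:
REF = 
  [ -2,   2,   2,  -1]
  [  0,  -2,   1,   2]
  [  0,   0,   2, 1/2]

Rank = 3 (number of non-zero pivot rows).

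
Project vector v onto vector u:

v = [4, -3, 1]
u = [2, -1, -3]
v·u = (4)(2) + (-3)(-1) + (1)(-3) = 8
u·u = (2)² + (-1)² + (-3)² = 14
proj_u(v) = (v·u / u·u) × u = (8/14) × u = (4/7) × u

proj_u(v) = [8/7, -4/7, -12/7]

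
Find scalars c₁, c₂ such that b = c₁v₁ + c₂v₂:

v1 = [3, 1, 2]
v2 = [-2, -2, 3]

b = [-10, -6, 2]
c1 = -2, c2 = 2

b = -2·v1 + 2·v2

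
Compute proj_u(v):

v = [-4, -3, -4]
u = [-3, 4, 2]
proj_u(v) = [24/29, -32/29, -16/29]

v·u = (-4)(-3) + (-3)(4) + (-4)(2) = -8
u·u = (-3)² + (4)² + (2)² = 29
proj_u(v) = (v·u / u·u) × u = (-8/29) × u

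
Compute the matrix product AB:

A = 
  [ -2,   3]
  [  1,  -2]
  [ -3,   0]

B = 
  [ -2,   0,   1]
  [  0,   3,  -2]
A is 3×2 and B is 2×3, so AB is 3×3. Each entry is (row of A)·(column of B):
AB[1,1] = (-2)(-2) + (3)(0) = 4
AB[1,2] = (-2)(0) + (3)(3) = 9
AB[1,3] = (-2)(1) + (3)(-2) = -8
AB[2,1] = (1)(-2) + (-2)(0) = -2
AB[2,2] = (1)(0) + (-2)(3) = -6
AB[2,3] = (1)(1) + (-2)(-2) = 5
AB[3,1] = (-3)(-2) + (0)(0) = 6
AB[3,2] = (-3)(0) + (0)(3) = 0
AB[3,3] = (-3)(1) + (0)(-2) = -3

AB = 
  [  4,   9,  -8]
  [ -2,  -6,   5]
  [  6,   0,  -3]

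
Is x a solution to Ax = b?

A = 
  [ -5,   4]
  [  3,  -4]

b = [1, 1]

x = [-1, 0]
No

Ax = [5, -3] ≠ b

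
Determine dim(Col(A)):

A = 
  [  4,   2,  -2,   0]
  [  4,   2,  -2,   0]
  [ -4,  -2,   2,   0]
dim(Col(A)) = 1

Row reduce:
R2 → R2 - (1)·R1
R3 → R3 + (1)·R1
REF = 
  [  4,   2,  -2,   0]
  [  0,   0,   0,   0]
  [  0,   0,   0,   0]
Pivot columns: 1 → 1 pivot.
dim(Col(A)) = number of pivot columns = 1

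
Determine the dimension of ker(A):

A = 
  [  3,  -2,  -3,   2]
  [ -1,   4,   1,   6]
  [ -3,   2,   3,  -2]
nullity(A) = 2

Row reduce:
R2 → R2 + (1/3)·R1
R3 → R3 + (1)·R1
REF = 
  [   3,   -2,   -3,    2]
  [   0, 10/3,    0, 20/3]
  [   0,    0,    0,    0]
Pivot columns: 1, 2 → 2 pivots.
rank(A) = 2, so nullity(A) = 4 - 2 = 2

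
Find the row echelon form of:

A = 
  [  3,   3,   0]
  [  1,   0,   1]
Row operations:
R2 → R2 - (1/3)·R1

Resulting echelon form:
REF = 
  [  3,   3,   0]
  [  0,  -1,   1]

Rank = 2 (number of non-zero pivot rows).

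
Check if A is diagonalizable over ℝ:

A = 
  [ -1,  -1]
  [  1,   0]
No

tr(A) = -1, det(A) = 1
Characteristic polynomial: λ² - tr(A)λ + det(A) = λ² + λ + 1
λ² + λ + 1 = 0  ⇒  λ = (-1 ± √((1)² - 4·(1)))/2 = (-1 ± √(-3))/2
  = (-1 + i√3)/2,  (-1 - i√3)/2
Eigenvalues: (-1 + i√3)/2, (-1 - i√3)/2  (≈ -0.5 + 0.866i, -0.5 - 0.866i)
Has complex eigenvalues (not diagonalizable over ℝ).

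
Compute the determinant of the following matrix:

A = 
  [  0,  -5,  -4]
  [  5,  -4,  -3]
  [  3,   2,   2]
Cofactor expansion along row 1:
det(A) = (0)·((-4)(2) - (-3)(2)) - (-5)·((5)(2) - (-3)(3)) + (-4)·((5)(2) - (-4)(3))
  = (0)(-2) - (-5)(19) + (-4)(22)
  = 7

det(A) = 7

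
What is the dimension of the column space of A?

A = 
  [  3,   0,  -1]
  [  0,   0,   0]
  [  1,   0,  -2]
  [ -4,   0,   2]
Row reduce:
R3 → R3 - (1/3)·R1
R4 → R4 + (4/3)·R1
Swap R2 ↔ R3
R4 → R4 + (2/5)·R2
REF = 
  [   3,    0,   -1]
  [   0,    0, -5/3]
  [   0,    0,    0]
  [   0,    0,    0]
Pivot columns: 1, 3 → 2 pivots.
dim(Col(A)) = number of pivot columns = 2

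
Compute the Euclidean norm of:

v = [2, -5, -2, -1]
5.831

||v||₂ = √((2)² + (-5)² + (-2)² + (-1)²) = √34 = 5.831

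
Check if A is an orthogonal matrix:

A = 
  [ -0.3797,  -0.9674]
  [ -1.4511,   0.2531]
No

AᵀA = 
  [  2.2499,   0]
  [  0,   0.9999]
≠ I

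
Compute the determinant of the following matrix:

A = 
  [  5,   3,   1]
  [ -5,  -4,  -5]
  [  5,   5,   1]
40

Cofactor expansion along row 1:
det(A) = (5)·((-4)(1) - (-5)(5)) - (3)·((-5)(1) - (-5)(5)) + (1)·((-5)(5) - (-4)(5))
  = (5)(21) - (3)(20) + (1)(-5)
  = 40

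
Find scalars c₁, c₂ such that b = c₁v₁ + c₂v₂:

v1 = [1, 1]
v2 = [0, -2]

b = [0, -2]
c1 = 0, c2 = 1

b = 0·v1 + 1·v2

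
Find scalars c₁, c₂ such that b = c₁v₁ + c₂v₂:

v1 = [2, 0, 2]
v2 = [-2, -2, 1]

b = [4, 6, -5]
c1 = -1, c2 = -3

b = -1·v1 + -3·v2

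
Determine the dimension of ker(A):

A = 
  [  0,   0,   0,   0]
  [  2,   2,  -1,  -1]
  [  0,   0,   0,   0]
nullity(A) = 3

Row reduce:
Swap R1 ↔ R2
REF = 
  [  2,   2,  -1,  -1]
  [  0,   0,   0,   0]
  [  0,   0,   0,   0]
Pivot columns: 1 → 1 pivot.
rank(A) = 1, so nullity(A) = 4 - 1 = 3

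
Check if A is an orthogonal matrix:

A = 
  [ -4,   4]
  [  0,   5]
No

AᵀA = 
  [ 16, -16]
  [-16,  41]
≠ I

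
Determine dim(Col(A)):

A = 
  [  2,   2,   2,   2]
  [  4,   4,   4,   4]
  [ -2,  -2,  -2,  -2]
dim(Col(A)) = 1

Row reduce:
R2 → R2 - (2)·R1
R3 → R3 + (1)·R1
REF = 
  [  2,   2,   2,   2]
  [  0,   0,   0,   0]
  [  0,   0,   0,   0]
Pivot columns: 1 → 1 pivot.
dim(Col(A)) = number of pivot columns = 1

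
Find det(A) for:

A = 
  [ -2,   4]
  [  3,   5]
For a 2×2 matrix, det = ad - bc = (-2)(5) - (4)(3) = -22

det(A) = -22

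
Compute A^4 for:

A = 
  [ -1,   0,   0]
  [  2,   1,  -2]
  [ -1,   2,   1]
A^4 = 
  [  1,   0,   0]
  [-20,  -7,  24]
  [  0, -24,  -7]

A² = A·A:
A²[1,1] = (-1)(-1) + (0)(2) + (0)(-1) = 1
A²[1,2] = (-1)(0) + (0)(1) + (0)(2) = 0
A²[1,3] = (-1)(0) + (0)(-2) + (0)(1) = 0
A²[2,1] = (2)(-1) + (1)(2) + (-2)(-1) = 2
A²[2,2] = (2)(0) + (1)(1) + (-2)(2) = -3
A²[2,3] = (2)(0) + (1)(-2) + (-2)(1) = -4
A²[3,1] = (-1)(-1) + (2)(2) + (1)(-1) = 4
A²[3,2] = (-1)(0) + (2)(1) + (1)(2) = 4
A²[3,3] = (-1)(0) + (2)(-2) + (1)(1) = -3
A² = 
  [  1,   0,   0]
  [  2,  -3,  -4]
  [  4,   4,  -3]

A^3 = A^2·A:
A^3[1,1] = (1)(-1) + (0)(2) + (0)(-1) = -1
A^3[1,2] = (1)(0) + (0)(1) + (0)(2) = 0
A^3[1,3] = (1)(0) + (0)(-2) + (0)(1) = 0
A^3[2,1] = (2)(-1) + (-3)(2) + (-4)(-1) = -4
A^3[2,2] = (2)(0) + (-3)(1) + (-4)(2) = -11
A^3[2,3] = (2)(0) + (-3)(-2) + (-4)(1) = 2
A^3[3,1] = (4)(-1) + (4)(2) + (-3)(-1) = 7
A^3[3,2] = (4)(0) + (4)(1) + (-3)(2) = -2
A^3[3,3] = (4)(0) + (4)(-2) + (-3)(1) = -11
A^3 = 
  [ -1,   0,   0]
  [ -4, -11,   2]
  [  7,  -2, -11]

A^4 = A^3·A:
A^4[1,1] = (-1)(-1) + (0)(2) + (0)(-1) = 1
A^4[1,2] = (-1)(0) + (0)(1) + (0)(2) = 0
A^4[1,3] = (-1)(0) + (0)(-2) + (0)(1) = 0
A^4[2,1] = (-4)(-1) + (-11)(2) + (2)(-1) = -20
A^4[2,2] = (-4)(0) + (-11)(1) + (2)(2) = -7
A^4[2,3] = (-4)(0) + (-11)(-2) + (2)(1) = 24
A^4[3,1] = (7)(-1) + (-2)(2) + (-11)(-1) = 0
A^4[3,2] = (7)(0) + (-2)(1) + (-11)(2) = -24
A^4[3,3] = (7)(0) + (-2)(-2) + (-11)(1) = -7
A^4 = 
  [  1,   0,   0]
  [-20,  -7,  24]
  [  0, -24,  -7]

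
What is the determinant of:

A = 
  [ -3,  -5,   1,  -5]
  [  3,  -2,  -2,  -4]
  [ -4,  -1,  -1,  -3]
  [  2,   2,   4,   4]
212

Cofactor expansion along row 1: det(A) = a₁₁M₁₁ - a₁₂M₁₂ + a₁₃M₁₃ - a₁₄M₁₄

M₁₁ = det[[-2, -2, -4]; [-1, -1, -3]; [2, 4, 4]]
  = (-2)·((-1)(4) - (-3)(4)) - (-2)·((-1)(4) - (-3)(2)) + (-4)·((-1)(4) - (-1)(2))
  = (-2)(8) - (-2)(2) + (-4)(-2)
  = -4
M₁₂ = det[[3, -2, -4]; [-4, -1, -3]; [2, 4, 4]]
  = (3)·((-1)(4) - (-3)(4)) - (-2)·((-4)(4) - (-3)(2)) + (-4)·((-4)(4) - (-1)(2))
  = (3)(8) - (-2)(-10) + (-4)(-14)
  = 60
M₁₃ = det[[3, -2, -4]; [-4, -1, -3]; [2, 2, 4]]
  = (3)·((-1)(4) - (-3)(2)) - (-2)·((-4)(4) - (-3)(2)) + (-4)·((-4)(2) - (-1)(2))
  = (3)(2) - (-2)(-10) + (-4)(-6)
  = 10
M₁₄ = det[[3, -2, -2]; [-4, -1, -1]; [2, 2, 4]]
  = (3)·((-1)(4) - (-1)(2)) - (-2)·((-4)(4) - (-1)(2)) + (-2)·((-4)(2) - (-1)(2))
  = (3)(-2) - (-2)(-14) + (-2)(-6)
  = -22

det(A) = (-3)(-4) - (-5)(60) + (1)(10) - (-5)(-22) = 212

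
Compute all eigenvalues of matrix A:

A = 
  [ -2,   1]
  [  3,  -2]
λ = -2 + √3, -2 - √3  (≈ -0.2679, -3.732)

tr(A) = -4, det(A) = 1
Characteristic polynomial: λ² - tr(A)λ + det(A) = λ² + 4λ + 1
λ² + 4λ + 1 = 0  ⇒  λ = (-4 ± √((4)² - 4·(1)))/2 = (-4 ± √(12))/2
  = -2 + √3,  -2 - √3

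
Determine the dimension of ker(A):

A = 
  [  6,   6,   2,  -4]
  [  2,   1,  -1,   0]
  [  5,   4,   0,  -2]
nullity(A) = 2

Row reduce:
R2 → R2 - (1/3)·R1
R3 → R3 - (5/6)·R1
R3 → R3 - (1)·R2
REF = 
  [   6,    6,    2,   -4]
  [   0,   -1, -5/3,  4/3]
  [   0,    0,    0,    0]
Pivot columns: 1, 2 → 2 pivots.
rank(A) = 2, so nullity(A) = 4 - 2 = 2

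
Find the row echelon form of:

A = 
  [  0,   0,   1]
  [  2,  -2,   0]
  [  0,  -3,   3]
Row operations:
Swap R1 ↔ R2
Swap R2 ↔ R3

Resulting echelon form:
REF = 
  [  2,  -2,   0]
  [  0,  -3,   3]
  [  0,   0,   1]

Rank = 3 (number of non-zero pivot rows).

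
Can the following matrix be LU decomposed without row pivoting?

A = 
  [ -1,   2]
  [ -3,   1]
Yes.
A[1,1] = -1 ≠ 0, so Gaussian elimination proceeds without a row swap: multiplier ℓ₂₁ = (-3)/(-1) = 3, and U[2,2] = 1 - (3)(2) = -5.
L = 
  [  1,   0]
  [  3,   1]
U = 
  [ -1,   2]
  [  0,  -5]
Check row 2 of LU: [(3)(-1), (3)(2) + (-5)] = [-3, 1] = row 2 of A ✓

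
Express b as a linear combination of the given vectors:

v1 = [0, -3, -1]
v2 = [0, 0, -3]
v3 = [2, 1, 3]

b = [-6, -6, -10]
c1 = 1, c2 = 0, c3 = -3

b = 1·v1 + 0·v2 + -3·v3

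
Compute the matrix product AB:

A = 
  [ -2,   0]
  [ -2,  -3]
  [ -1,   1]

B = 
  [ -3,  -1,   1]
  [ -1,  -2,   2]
A is 3×2 and B is 2×3, so AB is 3×3. Each entry is (row of A)·(column of B):
AB[1,1] = (-2)(-3) + (0)(-1) = 6
AB[1,2] = (-2)(-1) + (0)(-2) = 2
AB[1,3] = (-2)(1) + (0)(2) = -2
AB[2,1] = (-2)(-3) + (-3)(-1) = 9
AB[2,2] = (-2)(-1) + (-3)(-2) = 8
AB[2,3] = (-2)(1) + (-3)(2) = -8
AB[3,1] = (-1)(-3) + (1)(-1) = 2
AB[3,2] = (-1)(-1) + (1)(-2) = -1
AB[3,3] = (-1)(1) + (1)(2) = 1

AB = 
  [  6,   2,  -2]
  [  9,   8,  -8]
  [  2,  -1,   1]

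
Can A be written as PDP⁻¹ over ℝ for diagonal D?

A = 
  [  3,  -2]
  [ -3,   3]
Yes

tr(A) = 6, det(A) = 3
Characteristic polynomial: λ² - tr(A)λ + det(A) = λ² - 6λ + 3
λ² - 6λ + 3 = 0  ⇒  λ = (6 ± √((-6)² - 4·(3)))/2 = (6 ± √(24))/2
  = 3 + √6,  3 - √6
Eigenvalues: 3 + √6, 3 - √6  (≈ 5.449, 0.5505)
The two irrational eigenvalues are distinct (simple), so each has alg. mult. = geom. mult. = 1.
Sum of geometric multiplicities equals n, so A has n independent eigenvectors.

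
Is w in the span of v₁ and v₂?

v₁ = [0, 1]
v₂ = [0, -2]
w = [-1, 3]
No

Form the augmented matrix and row-reduce:
[v₁|v₂|w] = 
  [  0,   0,  -1]
  [  1,  -2,   3]
Swap R1 ↔ R2
REF = 
  [  1,  -2,   3]
  [  0,   0,  -1]

Row 2 reads [0 0 | -1], i.e. 0 = -1, so the system is inconsistent and w ∉ span{v₁, v₂}.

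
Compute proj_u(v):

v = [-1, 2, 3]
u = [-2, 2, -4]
v·u = (-1)(-2) + (2)(2) + (3)(-4) = -6
u·u = (-2)² + (2)² + (-4)² = 24
proj_u(v) = (v·u / u·u) × u = (-6/24) × u = (-1/4) × u

proj_u(v) = [1/2, -1/2, 1]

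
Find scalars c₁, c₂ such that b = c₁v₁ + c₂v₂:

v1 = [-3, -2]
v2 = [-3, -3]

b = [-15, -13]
c1 = 2, c2 = 3

b = 2·v1 + 3·v2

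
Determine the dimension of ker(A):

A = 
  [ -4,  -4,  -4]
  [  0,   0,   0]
nullity(A) = 2

Row reduce:
(no row operations needed)
REF = 
  [ -4,  -4,  -4]
  [  0,   0,   0]
Pivot columns: 1 → 1 pivot.
rank(A) = 1, so nullity(A) = 3 - 1 = 2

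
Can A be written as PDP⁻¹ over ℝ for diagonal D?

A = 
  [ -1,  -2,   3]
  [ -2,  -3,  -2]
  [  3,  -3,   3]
Yes

Characteristic polynomial: det(λI - A) = λ³ + λ² - 28λ - 60
By the rational root theorem any rational root is an integer dividing 60; none of those is a root, so p(λ) has no rational roots and hence (being an irreducible cubic) no repeated roots.
Discriminant of the cubic: Δ = 21872
Δ > 0 ⇒ three distinct real eigenvalues: λ ≈ -4.267, -2.457, 5.724
Three distinct real eigenvalues, so A has 3 independent eigenvectors.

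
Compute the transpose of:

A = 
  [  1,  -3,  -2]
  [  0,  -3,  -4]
Aᵀ = 
  [  1,   0]
  [ -3,  -3]
  [ -2,  -4]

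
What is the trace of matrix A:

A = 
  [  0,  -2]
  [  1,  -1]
-1

tr(A) = 0 + -1 = -1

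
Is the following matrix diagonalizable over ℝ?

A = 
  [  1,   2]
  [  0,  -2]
Yes

tr(A) = -1, det(A) = -2
Characteristic polynomial: λ² - tr(A)λ + det(A) = λ² + λ - 2
λ² + λ - 2 = (λ + 2)(λ - 1)
Eigenvalues: 1, -2
λ=-2: alg. mult. = 1, geom. mult. = 2 - rank(A - (-2)I) = 2 - 1 = 1
λ=1: alg. mult. = 1, geom. mult. = 2 - rank(A - (1)I) = 2 - 1 = 1
Sum of geometric multiplicities equals n, so A has n independent eigenvectors.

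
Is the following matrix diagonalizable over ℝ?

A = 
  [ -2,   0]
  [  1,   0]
Yes

tr(A) = -2, det(A) = 0
Characteristic polynomial: λ² - tr(A)λ + det(A) = λ² + 2λ
λ² + 2λ = λ(λ + 2)
Eigenvalues: 0, -2
λ=-2: alg. mult. = 1, geom. mult. = 2 - rank(A - (-2)I) = 2 - 1 = 1
λ=0: alg. mult. = 1, geom. mult. = 2 - rank(A - (0)I) = 2 - 1 = 1
Sum of geometric multiplicities equals n, so A has n independent eigenvectors.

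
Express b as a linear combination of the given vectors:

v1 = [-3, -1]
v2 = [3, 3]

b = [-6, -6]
c1 = 0, c2 = -2

b = 0·v1 + -2·v2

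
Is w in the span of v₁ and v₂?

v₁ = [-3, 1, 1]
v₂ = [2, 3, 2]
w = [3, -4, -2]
No

Form the augmented matrix and row-reduce:
[v₁|v₂|w] = 
  [ -3,   2,   3]
  [  1,   3,  -4]
  [  1,   2,  -2]
R2 → R2 + (1/3)·R1
R3 → R3 + (1/3)·R1
R3 → R3 - (8/11)·R2
REF = 
  [   -3,     2,     3]
  [    0,  11/3,    -3]
  [    0,     0, 13/11]

Row 3 reads [0 0 | 13/11], i.e. 0 = 13/11, so the system is inconsistent and w ∉ span{v₁, v₂}.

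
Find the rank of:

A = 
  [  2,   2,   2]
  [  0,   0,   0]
Row reduce:
(no row operations needed)
REF = 
  [  2,   2,   2]
  [  0,   0,   0]
Pivot columns: 1 → 1 pivot.

rank(A) = 1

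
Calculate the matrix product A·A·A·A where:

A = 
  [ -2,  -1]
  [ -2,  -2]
A^4 = 
  [ 68,  48]
  [ 96,  68]

A² = A·A:
A²[1,1] = (-2)(-2) + (-1)(-2) = 6
A²[1,2] = (-2)(-1) + (-1)(-2) = 4
A²[2,1] = (-2)(-2) + (-2)(-2) = 8
A²[2,2] = (-2)(-1) + (-2)(-2) = 6
A² = 
  [  6,   4]
  [  8,   6]

A^3 = A^2·A:
A^3[1,1] = (6)(-2) + (4)(-2) = -20
A^3[1,2] = (6)(-1) + (4)(-2) = -14
A^3[2,1] = (8)(-2) + (6)(-2) = -28
A^3[2,2] = (8)(-1) + (6)(-2) = -20
A^3 = 
  [-20, -14]
  [-28, -20]

A^4 = A^3·A:
A^4[1,1] = (-20)(-2) + (-14)(-2) = 68
A^4[1,2] = (-20)(-1) + (-14)(-2) = 48
A^4[2,1] = (-28)(-2) + (-20)(-2) = 96
A^4[2,2] = (-28)(-1) + (-20)(-2) = 68
A^4 = 
  [ 68,  48]
  [ 96,  68]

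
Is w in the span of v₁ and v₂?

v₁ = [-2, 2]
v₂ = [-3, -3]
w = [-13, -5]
Yes

Form the augmented matrix and row-reduce:
[v₁|v₂|w] = 
  [ -2,  -3, -13]
  [  2,  -3,  -5]
R2 → R2 + (1)·R1
REF = 
  [ -2,  -3, -13]
  [  0,  -6, -18]

No row of the form [0 0 | nonzero], so the system is consistent. Back-substitution gives c₁ = 2, c₂ = 3: w = (2)·v₁ + (3)·v₂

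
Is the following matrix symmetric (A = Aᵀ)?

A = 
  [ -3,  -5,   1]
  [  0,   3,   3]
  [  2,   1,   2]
No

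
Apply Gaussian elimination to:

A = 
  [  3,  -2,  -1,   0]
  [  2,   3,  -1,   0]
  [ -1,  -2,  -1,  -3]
Row operations:
R2 → R2 - (2/3)·R1
R3 → R3 + (1/3)·R1
R3 → R3 + (8/13)·R2

Resulting echelon form:
REF = 
  [     3,     -2,     -1,      0]
  [     0,   13/3,   -1/3,      0]
  [     0,      0, -20/13,     -3]

Rank = 3 (number of non-zero pivot rows).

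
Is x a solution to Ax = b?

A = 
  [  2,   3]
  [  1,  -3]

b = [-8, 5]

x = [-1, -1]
No

Ax = [-5, 2] ≠ b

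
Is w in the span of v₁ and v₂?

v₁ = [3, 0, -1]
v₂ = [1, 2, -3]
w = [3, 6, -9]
Yes

Form the augmented matrix and row-reduce:
[v₁|v₂|w] = 
  [  3,   1,   3]
  [  0,   2,   6]
  [ -1,  -3,  -9]
R3 → R3 + (1/3)·R1
R3 → R3 + (4/3)·R2
REF = 
  [  3,   1,   3]
  [  0,   2,   6]
  [  0,   0,   0]

No row of the form [0 0 | nonzero], so the system is consistent. Back-substitution gives c₁ = 0, c₂ = 3: w = (0)·v₁ + (3)·v₂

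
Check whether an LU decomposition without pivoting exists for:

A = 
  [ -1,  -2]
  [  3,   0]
Yes.
A[1,1] = -1 ≠ 0, so Gaussian elimination proceeds without a row swap: multiplier ℓ₂₁ = (3)/(-1) = -3, and U[2,2] = 0 - (-3)(-2) = -6.
L = 
  [  1,   0]
  [ -3,   1]
U = 
  [ -1,  -2]
  [  0,  -6]
Check row 2 of LU: [(-3)(-1), (-3)(-2) + (-6)] = [3, 0] = row 2 of A ✓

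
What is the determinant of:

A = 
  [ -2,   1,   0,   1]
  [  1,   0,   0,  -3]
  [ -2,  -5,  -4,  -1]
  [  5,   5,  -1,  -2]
Cofactor expansion along row 1: det(A) = a₁₁M₁₁ - a₁₂M₁₂ + a₁₃M₁₃ - a₁₄M₁₄

M₁₁ = det[[0, 0, -3]; [-5, -4, -1]; [5, -1, -2]]
  = (0)·((-4)(-2) - (-1)(-1)) - (0)·((-5)(-2) - (-1)(5)) + (-3)·((-5)(-1) - (-4)(5))
  = (0)(7) - (0)(15) + (-3)(25)
  = -75
M₁₂ = det[[1, 0, -3]; [-2, -4, -1]; [5, -1, -2]]
  = (1)·((-4)(-2) - (-1)(-1)) - (0)·((-2)(-2) - (-1)(5)) + (-3)·((-2)(-1) - (-4)(5))
  = (1)(7) - (0)(9) + (-3)(22)
  = -59
M₁₃ = det[[1, 0, -3]; [-2, -5, -1]; [5, 5, -2]]
  = (1)·((-5)(-2) - (-1)(5)) - (0)·((-2)(-2) - (-1)(5)) + (-3)·((-2)(5) - (-5)(5))
  = (1)(15) - (0)(9) + (-3)(15)
  = -30
M₁₄ = det[[1, 0, 0]; [-2, -5, -4]; [5, 5, -1]]
  = (1)·((-5)(-1) - (-4)(5)) - (0)·((-2)(-1) - (-4)(5)) + (0)·((-2)(5) - (-5)(5))
  = (1)(25) - (0)(22) + (0)(15)
  = 25

det(A) = (-2)(-75) - (1)(-59) + (0)(-30) - (1)(25) = 184

det(A) = 184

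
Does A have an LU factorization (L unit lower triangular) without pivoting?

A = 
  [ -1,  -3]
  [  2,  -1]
Yes.
A[1,1] = -1 ≠ 0, so Gaussian elimination proceeds without a row swap: multiplier ℓ₂₁ = (2)/(-1) = -2, and U[2,2] = -1 - (-2)(-3) = -7.
L = 
  [  1,   0]
  [ -2,   1]
U = 
  [ -1,  -3]
  [  0,  -7]
Check row 2 of LU: [(-2)(-1), (-2)(-3) + (-7)] = [2, -1] = row 2 of A ✓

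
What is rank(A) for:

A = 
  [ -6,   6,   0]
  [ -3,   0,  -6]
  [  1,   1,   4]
Row reduce:
R2 → R2 - (1/2)·R1
R3 → R3 + (1/6)·R1
R3 → R3 + (2/3)·R2
REF = 
  [ -6,   6,   0]
  [  0,  -3,  -6]
  [  0,   0,   0]
Pivot columns: 1, 2 → 2 pivots.

rank(A) = 2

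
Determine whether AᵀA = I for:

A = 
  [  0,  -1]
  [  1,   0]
Yes

AᵀA = 
  [  1,   0]
  [  0,   1]
= I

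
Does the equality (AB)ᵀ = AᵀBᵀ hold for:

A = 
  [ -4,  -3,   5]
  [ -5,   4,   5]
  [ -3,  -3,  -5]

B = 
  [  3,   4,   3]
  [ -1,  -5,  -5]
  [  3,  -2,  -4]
No

(AB)ᵀ = 
  [  6,  -4, -21]
  [-11, -50,  13]
  [-17, -55,  26]

AᵀBᵀ = 
  [-41,  44,  10]
  [ -2,  -2,  -5]
  [ 20,  -5,  25]

The two matrices differ, so (AB)ᵀ ≠ AᵀBᵀ in general. The correct identity is (AB)ᵀ = BᵀAᵀ.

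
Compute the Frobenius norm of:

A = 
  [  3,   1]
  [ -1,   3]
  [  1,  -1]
||A||_F = 4.69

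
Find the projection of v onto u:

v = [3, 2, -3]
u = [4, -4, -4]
v·u = (3)(4) + (2)(-4) + (-3)(-4) = 16
u·u = (4)² + (-4)² + (-4)² = 48
proj_u(v) = (v·u / u·u) × u = (16/48) × u = (1/3) × u

proj_u(v) = [4/3, -4/3, -4/3]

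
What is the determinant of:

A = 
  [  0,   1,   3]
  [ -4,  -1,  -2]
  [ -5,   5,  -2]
Cofactor expansion along row 1:
det(A) = (0)·((-1)(-2) - (-2)(5)) - (1)·((-4)(-2) - (-2)(-5)) + (3)·((-4)(5) - (-1)(-5))
  = (0)(12) - (1)(-2) + (3)(-25)
  = -73

det(A) = -73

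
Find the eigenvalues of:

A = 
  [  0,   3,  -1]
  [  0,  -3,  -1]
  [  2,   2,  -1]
λ = -3, (-1 + i√15)/2, (-1 - i√15)/2  (≈ -3, -0.5 + 1.936i, -0.5 - 1.936i)

Characteristic polynomial: det(λI - A) = λ³ + 4λ² + 7λ + 12
Testing integer divisors of the constant term: p(-3) = 0, so (λ + 3) is a factor:
p(λ) = (λ + 3)(λ² + λ + 4)
λ² + λ + 4 = 0  ⇒  λ = (-1 ± √((1)² - 4·(4)))/2 = (-1 ± √(-15))/2
  = (-1 + i√15)/2,  (-1 - i√15)/2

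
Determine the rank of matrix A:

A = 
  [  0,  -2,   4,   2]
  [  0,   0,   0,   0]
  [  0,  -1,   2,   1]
rank(A) = 1

Row reduce:
R3 → R3 - (1/2)·R1
REF = 
  [  0,  -2,   4,   2]
  [  0,   0,   0,   0]
  [  0,   0,   0,   0]
Pivot columns: 2 → 1 pivot.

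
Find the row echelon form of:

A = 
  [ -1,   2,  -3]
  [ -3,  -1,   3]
Row operations:
R2 → R2 - (3)·R1

Resulting echelon form:
REF = 
  [ -1,   2,  -3]
  [  0,  -7,  12]

Rank = 2 (number of non-zero pivot rows).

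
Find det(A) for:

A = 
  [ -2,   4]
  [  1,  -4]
4

For a 2×2 matrix, det = ad - bc = (-2)(-4) - (4)(1) = 4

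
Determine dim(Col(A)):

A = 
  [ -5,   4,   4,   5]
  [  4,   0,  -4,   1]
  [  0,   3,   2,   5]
Row reduce:
R2 → R2 + (4/5)·R1
R3 → R3 - (15/16)·R2
REF = 
  [  -5,    4,    4,    5]
  [   0, 16/5, -4/5,    5]
  [   0,    0, 11/4, 5/16]
Pivot columns: 1, 2, 3 → 3 pivots.
dim(Col(A)) = number of pivot columns = 3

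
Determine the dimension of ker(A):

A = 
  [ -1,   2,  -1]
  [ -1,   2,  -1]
nullity(A) = 2

Row reduce:
R2 → R2 - (1)·R1
REF = 
  [ -1,   2,  -1]
  [  0,   0,   0]
Pivot columns: 1 → 1 pivot.
rank(A) = 1, so nullity(A) = 3 - 1 = 2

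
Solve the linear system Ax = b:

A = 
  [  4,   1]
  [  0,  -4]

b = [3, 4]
Row reduce the augmented matrix [A|b]:
(already in echelon form)
REF = 
  [  4,   1,   3]
  [  0,  -4,   4]

Back-substitution:
x₂ = 4 / (-4) = -1
x₁ = (3 - (1)(-1)) / 4 = 1

x = [1, -1]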